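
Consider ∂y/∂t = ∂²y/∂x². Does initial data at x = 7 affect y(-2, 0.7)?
Yes, for any finite x. The heat equation has infinite propagation speed, so all initial data affects all points at any t > 0.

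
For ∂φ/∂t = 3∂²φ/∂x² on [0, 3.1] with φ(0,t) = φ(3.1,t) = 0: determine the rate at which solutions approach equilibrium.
Eigenvalues: λₙ = 3n²π²/3.1².
First three modes:
  n=1: λ₁ = 3π²/3.1² ≈ 3.081
  n=2: λ₂ = 12π²/3.1² ≈ 12.324 (4× faster decay)
  n=3: λ₃ = 27π²/3.1² ≈ 27.729 (9× faster decay)
As t → ∞, higher modes decay exponentially faster. The n=1 mode dominates: φ ~ c₁ sin(πx/3.1) e^{-λ₁t}.
Decay rate: λ₁ = 3π²/3.1² ≈ 3.081.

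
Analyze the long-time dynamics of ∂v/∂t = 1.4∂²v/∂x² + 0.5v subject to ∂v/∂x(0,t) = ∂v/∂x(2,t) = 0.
Long-time behavior: v grows unboundedly. With Neumann BCs the constant mode has diffusion eigenvalue 0, so any r > 0 makes it grow like e^(0.5t); solution grows exponentially.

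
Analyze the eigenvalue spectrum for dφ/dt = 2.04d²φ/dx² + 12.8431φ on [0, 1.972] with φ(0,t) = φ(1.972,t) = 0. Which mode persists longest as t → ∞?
Eigenvalues: λₙ = 2.04n²π²/1.972² - 12.8431.
First three modes:
  n=1: λ₁ = 2.04π²/1.972² - 12.8431 ≈ -7.666
  n=2: λ₂ = 8.16π²/1.972² - 12.8431 ≈ 7.867
  n=3: λ₃ = 18.36π²/1.972² - 12.8431 ≈ 33.754
Since 2.04π²/1.972² ≈ 5.177 < 12.8431, λ₁ < 0.
The n=1 mode grows fastest (−λₙ is largest for n=1) → dominates.
Asymptotic: φ ~ c₁ sin(πx/1.972) e^{7.666t} (exponential growth at rate −λ₁ ≈ 7.666).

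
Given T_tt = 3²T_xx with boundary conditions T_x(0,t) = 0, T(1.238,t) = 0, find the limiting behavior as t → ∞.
T oscillates (no decay). Energy is conserved; the solution oscillates indefinitely as standing waves.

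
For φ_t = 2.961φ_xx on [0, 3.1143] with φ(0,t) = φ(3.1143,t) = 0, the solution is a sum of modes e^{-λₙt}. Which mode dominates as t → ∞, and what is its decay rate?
Eigenvalues: λₙ = 2.961n²π²/3.1143².
First three modes:
  n=1: λ₁ = 2.961π²/3.1143² ≈ 3.013
  n=2: λ₂ = 11.844π²/3.1143² ≈ 12.053 (4× faster decay)
  n=3: λ₃ = 26.649π²/3.1143² ≈ 27.118 (9× faster decay)
As t → ∞, higher modes decay exponentially faster. The n=1 mode dominates: φ ~ c₁ sin(πx/3.1143) e^{-λ₁t}.
Decay rate: λ₁ = 2.961π²/3.1143² ≈ 3.013.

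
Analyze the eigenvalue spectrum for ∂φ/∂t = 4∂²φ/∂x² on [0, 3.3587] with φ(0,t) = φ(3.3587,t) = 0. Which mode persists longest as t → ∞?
Eigenvalues: λₙ = 4n²π²/3.3587².
First three modes:
  n=1: λ₁ = 4π²/3.3587² ≈ 3.5
  n=2: λ₂ = 16π²/3.3587² ≈ 13.998 (4× faster decay)
  n=3: λ₃ = 36π²/3.3587² ≈ 31.496 (9× faster decay)
As t → ∞, higher modes decay exponentially faster. The n=1 mode dominates: φ ~ c₁ sin(πx/3.3587) e^{-λ₁t}.
Decay rate: λ₁ = 4π²/3.3587² ≈ 3.5.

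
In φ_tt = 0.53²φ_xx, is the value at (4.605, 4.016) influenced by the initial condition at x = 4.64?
Yes. The domain of dependence is [2.47652, 6.73348], and 4.64 ∈ [2.47652, 6.73348].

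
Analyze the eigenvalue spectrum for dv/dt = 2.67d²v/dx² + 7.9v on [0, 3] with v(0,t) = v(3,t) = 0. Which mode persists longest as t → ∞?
Eigenvalues: λₙ = 2.67n²π²/3² - 7.9.
First three modes:
  n=1: λ₁ = 2.67π²/3² - 7.9 ≈ -4.972
  n=2: λ₂ = 10.68π²/3² - 7.9 ≈ 3.812
  n=3: λ₃ = 24.03π²/3² - 7.9 ≈ 18.452
Since 2.67π²/3² ≈ 2.928 < 7.9, λ₁ < 0.
The n=1 mode grows fastest (−λₙ is largest for n=1) → dominates.
Asymptotic: v ~ c₁ sin(πx/3) e^{4.972t} (exponential growth at rate −λ₁ ≈ 4.972).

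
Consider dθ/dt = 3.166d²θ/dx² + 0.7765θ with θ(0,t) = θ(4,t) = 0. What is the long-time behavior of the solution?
As t → ∞, θ → 0. Diffusion dominates reaction (r=0.7765 < κπ²/L²≈1.95); solution decays.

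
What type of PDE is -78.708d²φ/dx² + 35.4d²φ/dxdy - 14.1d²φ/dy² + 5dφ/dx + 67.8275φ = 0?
With A = -78.708, B = 35.4, C = -14.1, the discriminant is -3185.9712. This is an elliptic PDE.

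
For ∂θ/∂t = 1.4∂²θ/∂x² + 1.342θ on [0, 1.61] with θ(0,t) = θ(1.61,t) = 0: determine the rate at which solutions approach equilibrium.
Eigenvalues: λₙ = 1.4n²π²/1.61² - 1.342.
First three modes:
  n=1: λ₁ = 1.4π²/1.61² - 1.342 ≈ 3.989
  n=2: λ₂ = 5.6π²/1.61² - 1.342 ≈ 19.98
  n=3: λ₃ = 12.6π²/1.61² - 1.342 ≈ 46.633
Since 1.4π²/1.61² ≈ 5.331 > 1.342, all λₙ > 0.
The n=1 mode decays slowest → dominates as t → ∞.
Asymptotic: θ ~ c₁ sin(πx/1.61) e^{-λ₁t} with decay rate λ₁ ≈ 3.989.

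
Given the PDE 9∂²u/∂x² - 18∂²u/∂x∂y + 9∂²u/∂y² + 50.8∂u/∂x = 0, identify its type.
The second-order coefficients are A = 9, B = -18, C = 9. Since B² - 4AC = 0 = 0, this is a parabolic PDE.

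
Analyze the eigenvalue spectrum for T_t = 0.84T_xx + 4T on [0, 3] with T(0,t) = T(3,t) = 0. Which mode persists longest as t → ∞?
Eigenvalues: λₙ = 0.84n²π²/3² - 4.
First three modes:
  n=1: λ₁ = 0.84π²/3² - 4 ≈ -3.079
  n=2: λ₂ = 3.36π²/3² - 4 ≈ -0.315
  n=3: λ₃ = 7.56π²/3² - 4 ≈ 4.29
Since 0.84π²/3² ≈ 0.921 < 4, λ₁ < 0.
The n=1 mode grows fastest (−λₙ is largest for n=1) → dominates.
Asymptotic: T ~ c₁ sin(πx/3) e^{3.079t} (exponential growth at rate −λ₁ ≈ 3.079).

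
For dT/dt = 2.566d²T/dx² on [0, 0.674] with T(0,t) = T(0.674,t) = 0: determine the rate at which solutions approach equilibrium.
Eigenvalues: λₙ = 2.566n²π²/0.674².
First three modes:
  n=1: λ₁ = 2.566π²/0.674² ≈ 55.749
  n=2: λ₂ = 10.264π²/0.674² ≈ 222.996 (4× faster decay)
  n=3: λ₃ = 23.094π²/0.674² ≈ 501.74 (9× faster decay)
As t → ∞, higher modes decay exponentially faster. The n=1 mode dominates: T ~ c₁ sin(πx/0.674) e^{-λ₁t}.
Decay rate: λ₁ = 2.566π²/0.674² ≈ 55.749.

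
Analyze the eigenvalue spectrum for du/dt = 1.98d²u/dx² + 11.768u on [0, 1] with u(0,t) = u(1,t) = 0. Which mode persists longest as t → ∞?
Eigenvalues: λₙ = 1.98n²π²/1² - 11.768.
First three modes:
  n=1: λ₁ = 1.98π² - 11.768 ≈ 7.774
  n=2: λ₂ = 7.92π² - 11.768 ≈ 66.399
  n=3: λ₃ = 17.82π² - 11.768 ≈ 164.108
Since 1.98π² ≈ 19.542 > 11.768, all λₙ > 0.
The n=1 mode decays slowest → dominates as t → ∞.
Asymptotic: u ~ c₁ sin(πx/1) e^{-λ₁t} with decay rate λ₁ ≈ 7.774.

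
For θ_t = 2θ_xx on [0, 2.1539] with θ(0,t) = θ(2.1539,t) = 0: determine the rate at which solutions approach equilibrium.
Eigenvalues: λₙ = 2n²π²/2.1539².
First three modes:
  n=1: λ₁ = 2π²/2.1539² ≈ 4.255
  n=2: λ₂ = 8π²/2.1539² ≈ 17.019 (4× faster decay)
  n=3: λ₃ = 18π²/2.1539² ≈ 38.293 (9× faster decay)
As t → ∞, higher modes decay exponentially faster. The n=1 mode dominates: θ ~ c₁ sin(πx/2.1539) e^{-λ₁t}.
Decay rate: λ₁ = 2π²/2.1539² ≈ 4.255.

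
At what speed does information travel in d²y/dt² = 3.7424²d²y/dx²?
Speed = 3.7424. Information travels along characteristics x = x₀ ± 3.7424t.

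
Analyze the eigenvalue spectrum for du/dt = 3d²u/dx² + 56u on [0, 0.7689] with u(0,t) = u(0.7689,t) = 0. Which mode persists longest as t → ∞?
Eigenvalues: λₙ = 3n²π²/0.7689² - 56.
First three modes:
  n=1: λ₁ = 3π²/0.7689² - 56 ≈ -5.918
  n=2: λ₂ = 12π²/0.7689² - 56 ≈ 144.328
  n=3: λ₃ = 27π²/0.7689² - 56 ≈ 394.738
Since 3π²/0.7689² ≈ 50.082 < 56, λ₁ < 0.
The n=1 mode grows fastest (−λₙ is largest for n=1) → dominates.
Asymptotic: u ~ c₁ sin(πx/0.7689) e^{5.918t} (exponential growth at rate −λ₁ ≈ 5.918).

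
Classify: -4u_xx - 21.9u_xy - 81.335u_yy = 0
Elliptic (discriminant = -821.75).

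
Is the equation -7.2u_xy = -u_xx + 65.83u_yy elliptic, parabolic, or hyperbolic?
Rewriting in standard form: u_xx - 7.2u_xy - 65.83u_yy = 0. Computing B² - 4AC with A = 1, B = -7.2, C = -65.83: discriminant = 315.16 (positive). Answer: hyperbolic.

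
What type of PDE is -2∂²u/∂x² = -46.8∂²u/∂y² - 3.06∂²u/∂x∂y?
Rewriting in standard form: -2∂²u/∂x² + 3.06∂²u/∂x∂y + 46.8∂²u/∂y² = 0. With A = -2, B = 3.06, C = 46.8, the discriminant is 383.7636. This is a hyperbolic PDE.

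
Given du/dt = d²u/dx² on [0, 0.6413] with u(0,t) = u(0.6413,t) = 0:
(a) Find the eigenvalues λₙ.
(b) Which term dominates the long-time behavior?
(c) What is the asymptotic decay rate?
Eigenvalues: λₙ = n²π²/0.6413².
First three modes:
  n=1: λ₁ = π²/0.6413² ≈ 23.998
  n=2: λ₂ = 4π²/0.6413² ≈ 95.992 (4× faster decay)
  n=3: λ₃ = 9π²/0.6413² ≈ 215.983 (9× faster decay)
As t → ∞, higher modes decay exponentially faster. The n=1 mode dominates: u ~ c₁ sin(πx/0.6413) e^{-λ₁t}.
Decay rate: λ₁ = π²/0.6413² ≈ 23.998.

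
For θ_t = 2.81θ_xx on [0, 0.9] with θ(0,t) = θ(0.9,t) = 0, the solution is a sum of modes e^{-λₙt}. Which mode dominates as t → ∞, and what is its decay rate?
Eigenvalues: λₙ = 2.81n²π²/0.9².
First three modes:
  n=1: λ₁ = 2.81π²/0.9² ≈ 34.239
  n=2: λ₂ = 11.24π²/0.9² ≈ 136.956 (4× faster decay)
  n=3: λ₃ = 25.29π²/0.9² ≈ 308.151 (9× faster decay)
As t → ∞, higher modes decay exponentially faster. The n=1 mode dominates: θ ~ c₁ sin(πx/0.9) e^{-λ₁t}.
Decay rate: λ₁ = 2.81π²/0.9² ≈ 34.239.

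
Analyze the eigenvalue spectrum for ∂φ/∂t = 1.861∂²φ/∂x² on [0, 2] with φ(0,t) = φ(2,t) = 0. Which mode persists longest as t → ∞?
Eigenvalues: λₙ = 1.861n²π²/2².
First three modes:
  n=1: λ₁ = 1.861π²/2² ≈ 4.592
  n=2: λ₂ = 7.444π²/2² ≈ 18.367 (4× faster decay)
  n=3: λ₃ = 16.749π²/2² ≈ 41.327 (9× faster decay)
As t → ∞, higher modes decay exponentially faster. The n=1 mode dominates: φ ~ c₁ sin(πx/2) e^{-λ₁t}.
Decay rate: λ₁ = 1.861π²/2² ≈ 4.592.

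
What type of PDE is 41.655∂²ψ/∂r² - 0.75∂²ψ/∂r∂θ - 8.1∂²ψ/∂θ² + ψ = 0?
With A = 41.655, B = -0.75, C = -8.1, the discriminant is 1350.1845. This is a hyperbolic PDE.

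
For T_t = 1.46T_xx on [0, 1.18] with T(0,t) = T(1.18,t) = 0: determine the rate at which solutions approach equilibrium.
Eigenvalues: λₙ = 1.46n²π²/1.18².
First three modes:
  n=1: λ₁ = 1.46π²/1.18² ≈ 10.349
  n=2: λ₂ = 5.84π²/1.18² ≈ 41.395 (4× faster decay)
  n=3: λ₃ = 13.14π²/1.18² ≈ 93.139 (9× faster decay)
As t → ∞, higher modes decay exponentially faster. The n=1 mode dominates: T ~ c₁ sin(πx/1.18) e^{-λ₁t}.
Decay rate: λ₁ = 1.46π²/1.18² ≈ 10.349.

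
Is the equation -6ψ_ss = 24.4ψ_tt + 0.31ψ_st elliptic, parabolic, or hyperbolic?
Rewriting in standard form: -6ψ_ss - 0.31ψ_st - 24.4ψ_tt = 0. Computing B² - 4AC with A = -6, B = -0.31, C = -24.4: discriminant = -585.5039 (negative). Answer: elliptic.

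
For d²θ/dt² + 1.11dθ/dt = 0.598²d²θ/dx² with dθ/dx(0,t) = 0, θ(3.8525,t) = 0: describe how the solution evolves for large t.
θ → 0. Damping (γ=1.11) dissipates energy; oscillations decay exponentially.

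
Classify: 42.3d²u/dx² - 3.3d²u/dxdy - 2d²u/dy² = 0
Hyperbolic (discriminant = 349.29).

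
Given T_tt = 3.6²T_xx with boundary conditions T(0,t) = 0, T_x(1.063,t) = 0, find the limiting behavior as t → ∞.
T oscillates (no decay). Energy is conserved; the solution oscillates indefinitely as standing waves.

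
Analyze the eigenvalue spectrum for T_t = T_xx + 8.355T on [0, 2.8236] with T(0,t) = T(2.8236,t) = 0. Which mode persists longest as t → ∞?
Eigenvalues: λₙ = n²π²/2.8236² - 8.355.
First three modes:
  n=1: λ₁ = π²/2.8236² - 8.355 ≈ -7.117
  n=2: λ₂ = 4π²/2.8236² - 8.355 ≈ -3.403
  n=3: λ₃ = 9π²/2.8236² - 8.355 ≈ 2.786
Since π²/2.8236² ≈ 1.238 < 8.355, λ₁ < 0.
The n=1 mode grows fastest (−λₙ is largest for n=1) → dominates.
Asymptotic: T ~ c₁ sin(πx/2.8236) e^{7.117t} (exponential growth at rate −λ₁ ≈ 7.117).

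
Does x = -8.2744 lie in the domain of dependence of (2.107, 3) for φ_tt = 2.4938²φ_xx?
No. The domain of dependence is [-5.3744, 9.5884], and -8.2744 is outside this interval.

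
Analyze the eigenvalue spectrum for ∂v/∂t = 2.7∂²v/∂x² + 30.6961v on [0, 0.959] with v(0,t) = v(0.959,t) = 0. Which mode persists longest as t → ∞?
Eigenvalues: λₙ = 2.7n²π²/0.959² - 30.6961.
First three modes:
  n=1: λ₁ = 2.7π²/0.959² - 30.6961 ≈ -1.721
  n=2: λ₂ = 10.8π²/0.959² - 30.6961 ≈ 85.205
  n=3: λ₃ = 24.3π²/0.959² - 30.6961 ≈ 230.081
Since 2.7π²/0.959² ≈ 28.975 < 30.6961, λ₁ < 0.
The n=1 mode grows fastest (−λₙ is largest for n=1) → dominates.
Asymptotic: v ~ c₁ sin(πx/0.959) e^{1.721t} (exponential growth at rate −λ₁ ≈ 1.721).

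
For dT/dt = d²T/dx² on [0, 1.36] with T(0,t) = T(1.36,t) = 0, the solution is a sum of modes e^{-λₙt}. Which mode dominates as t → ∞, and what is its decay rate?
Eigenvalues: λₙ = n²π²/1.36².
First three modes:
  n=1: λ₁ = π²/1.36² ≈ 5.336
  n=2: λ₂ = 4π²/1.36² ≈ 21.344 (4× faster decay)
  n=3: λ₃ = 9π²/1.36² ≈ 48.025 (9× faster decay)
As t → ∞, higher modes decay exponentially faster. The n=1 mode dominates: T ~ c₁ sin(πx/1.36) e^{-λ₁t}.
Decay rate: λ₁ = π²/1.36² ≈ 5.336.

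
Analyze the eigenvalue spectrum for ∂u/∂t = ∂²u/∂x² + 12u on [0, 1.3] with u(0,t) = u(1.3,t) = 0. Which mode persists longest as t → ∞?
Eigenvalues: λₙ = n²π²/1.3² - 12.
First three modes:
  n=1: λ₁ = π²/1.3² - 12 ≈ -6.16
  n=2: λ₂ = 4π²/1.3² - 12 ≈ 11.36
  n=3: λ₃ = 9π²/1.3² - 12 ≈ 40.56
Since π²/1.3² ≈ 5.84 < 12, λ₁ < 0.
The n=1 mode grows fastest (−λₙ is largest for n=1) → dominates.
Asymptotic: u ~ c₁ sin(πx/1.3) e^{6.16t} (exponential growth at rate −λ₁ ≈ 6.16).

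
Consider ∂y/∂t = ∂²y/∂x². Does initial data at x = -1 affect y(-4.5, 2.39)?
Yes, for any finite x. The heat equation has infinite propagation speed, so all initial data affects all points at any t > 0.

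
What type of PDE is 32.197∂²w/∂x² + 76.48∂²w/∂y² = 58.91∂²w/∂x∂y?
Rewriting in standard form: 32.197∂²w/∂x² - 58.91∂²w/∂x∂y + 76.48∂²w/∂y² = 0. With A = 32.197, B = -58.91, C = 76.48, the discriminant is -6379.31814. This is an elliptic PDE.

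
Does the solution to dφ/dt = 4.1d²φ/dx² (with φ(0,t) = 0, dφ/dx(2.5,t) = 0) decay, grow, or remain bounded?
φ → 0. Heat escapes through the Dirichlet boundary.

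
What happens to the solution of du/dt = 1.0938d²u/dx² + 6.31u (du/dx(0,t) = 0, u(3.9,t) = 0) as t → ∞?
u grows unboundedly. Reaction dominates diffusion (r=6.31 > κπ²/(4L²)≈0.18); solution grows exponentially.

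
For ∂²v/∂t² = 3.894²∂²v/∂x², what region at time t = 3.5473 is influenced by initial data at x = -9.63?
Domain of influence: [-23.4431862, 4.1831862]. Data at x = -9.63 spreads outward at speed 3.894.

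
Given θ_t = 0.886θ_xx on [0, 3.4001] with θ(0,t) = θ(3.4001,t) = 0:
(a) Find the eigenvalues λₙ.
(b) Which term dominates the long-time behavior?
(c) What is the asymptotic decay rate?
Eigenvalues: λₙ = 0.886n²π²/3.4001².
First three modes:
  n=1: λ₁ = 0.886π²/3.4001² ≈ 0.756
  n=2: λ₂ = 3.544π²/3.4001² ≈ 3.026 (4× faster decay)
  n=3: λ₃ = 7.974π²/3.4001² ≈ 6.808 (9× faster decay)
As t → ∞, higher modes decay exponentially faster. The n=1 mode dominates: θ ~ c₁ sin(πx/3.4001) e^{-λ₁t}.
Decay rate: λ₁ = 0.886π²/3.4001² ≈ 0.756.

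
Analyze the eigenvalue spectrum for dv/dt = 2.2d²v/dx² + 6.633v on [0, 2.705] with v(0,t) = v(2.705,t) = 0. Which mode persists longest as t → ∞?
Eigenvalues: λₙ = 2.2n²π²/2.705² - 6.633.
First three modes:
  n=1: λ₁ = 2.2π²/2.705² - 6.633 ≈ -3.666
  n=2: λ₂ = 8.8π²/2.705² - 6.633 ≈ 5.237
  n=3: λ₃ = 19.8π²/2.705² - 6.633 ≈ 20.074
Since 2.2π²/2.705² ≈ 2.967 < 6.633, λ₁ < 0.
The n=1 mode grows fastest (−λₙ is largest for n=1) → dominates.
Asymptotic: v ~ c₁ sin(πx/2.705) e^{3.666t} (exponential growth at rate −λ₁ ≈ 3.666).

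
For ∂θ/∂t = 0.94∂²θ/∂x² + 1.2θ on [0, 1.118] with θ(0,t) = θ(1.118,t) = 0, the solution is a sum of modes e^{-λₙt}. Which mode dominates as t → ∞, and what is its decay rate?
Eigenvalues: λₙ = 0.94n²π²/1.118² - 1.2.
First three modes:
  n=1: λ₁ = 0.94π²/1.118² - 1.2 ≈ 6.222
  n=2: λ₂ = 3.76π²/1.118² - 1.2 ≈ 28.49
  n=3: λ₃ = 8.46π²/1.118² - 1.2 ≈ 65.602
Since 0.94π²/1.118² ≈ 7.422 > 1.2, all λₙ > 0.
The n=1 mode decays slowest → dominates as t → ∞.
Asymptotic: θ ~ c₁ sin(πx/1.118) e^{-λ₁t} with decay rate λ₁ ≈ 6.222.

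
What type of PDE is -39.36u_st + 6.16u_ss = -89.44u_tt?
Rewriting in standard form: 6.16u_ss - 39.36u_st + 89.44u_tt = 0. With A = 6.16, B = -39.36, C = 89.44, the discriminant is -654.592. This is an elliptic PDE.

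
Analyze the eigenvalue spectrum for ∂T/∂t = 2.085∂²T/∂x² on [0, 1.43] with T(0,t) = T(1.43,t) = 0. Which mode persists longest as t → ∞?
Eigenvalues: λₙ = 2.085n²π²/1.43².
First three modes:
  n=1: λ₁ = 2.085π²/1.43² ≈ 10.063
  n=2: λ₂ = 8.34π²/1.43² ≈ 40.253 (4× faster decay)
  n=3: λ₃ = 18.765π²/1.43² ≈ 90.568 (9× faster decay)
As t → ∞, higher modes decay exponentially faster. The n=1 mode dominates: T ~ c₁ sin(πx/1.43) e^{-λ₁t}.
Decay rate: λ₁ = 2.085π²/1.43² ≈ 10.063.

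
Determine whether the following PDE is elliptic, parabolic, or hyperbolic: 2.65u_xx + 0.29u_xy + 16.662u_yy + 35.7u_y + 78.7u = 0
Coefficients: A = 2.65, B = 0.29, C = 16.662. B² - 4AC = -176.5331, which is negative, so the equation is elliptic.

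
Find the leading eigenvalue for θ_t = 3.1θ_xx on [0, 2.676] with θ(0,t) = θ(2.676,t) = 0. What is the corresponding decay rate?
Eigenvalues: λₙ = 3.1n²π²/2.676².
First three modes:
  n=1: λ₁ = 3.1π²/2.676² ≈ 4.273
  n=2: λ₂ = 12.4π²/2.676² ≈ 17.09 (4× faster decay)
  n=3: λ₃ = 27.9π²/2.676² ≈ 38.453 (9× faster decay)
As t → ∞, higher modes decay exponentially faster. The n=1 mode dominates: θ ~ c₁ sin(πx/2.676) e^{-λ₁t}.
Decay rate: λ₁ = 3.1π²/2.676² ≈ 4.273.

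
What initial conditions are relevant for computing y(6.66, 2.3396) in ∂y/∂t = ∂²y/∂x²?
The entire real line. The heat equation has infinite propagation speed: any initial disturbance instantly affects all points (though exponentially small far away).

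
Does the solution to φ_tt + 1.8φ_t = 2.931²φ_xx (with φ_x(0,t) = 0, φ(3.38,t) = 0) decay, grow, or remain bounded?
φ → 0. Damping (γ=1.8) dissipates energy; oscillations decay exponentially.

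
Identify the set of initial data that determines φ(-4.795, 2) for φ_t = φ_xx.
The entire real line. The heat equation has infinite propagation speed: any initial disturbance instantly affects all points (though exponentially small far away).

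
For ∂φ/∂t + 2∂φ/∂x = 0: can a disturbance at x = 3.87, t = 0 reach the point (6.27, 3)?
No. Only data at x = 0.27 affects (6.27, 3). Advection has one-way propagation along characteristics.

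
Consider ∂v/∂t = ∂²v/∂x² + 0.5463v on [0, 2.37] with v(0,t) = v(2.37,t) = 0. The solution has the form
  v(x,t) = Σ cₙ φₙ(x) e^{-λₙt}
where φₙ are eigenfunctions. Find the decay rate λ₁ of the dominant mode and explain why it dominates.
Eigenvalues: λₙ = n²π²/2.37² - 0.5463.
First three modes:
  n=1: λ₁ = π²/2.37² - 0.5463 ≈ 1.211
  n=2: λ₂ = 4π²/2.37² - 0.5463 ≈ 6.482
  n=3: λ₃ = 9π²/2.37² - 0.5463 ≈ 15.268
Since π²/2.37² ≈ 1.757 > 0.5463, all λₙ > 0.
The n=1 mode decays slowest → dominates as t → ∞.
Asymptotic: v ~ c₁ sin(πx/2.37) e^{-λ₁t} with decay rate λ₁ ≈ 1.211.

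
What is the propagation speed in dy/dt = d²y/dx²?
Infinite. The heat equation is parabolic, not hyperbolic, so disturbances propagate instantly.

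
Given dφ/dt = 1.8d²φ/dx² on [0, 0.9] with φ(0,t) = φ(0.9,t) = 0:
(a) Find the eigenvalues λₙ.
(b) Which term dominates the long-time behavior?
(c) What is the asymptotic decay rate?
Eigenvalues: λₙ = 1.8n²π²/0.9².
First three modes:
  n=1: λ₁ = 1.8π²/0.9² ≈ 21.932
  n=2: λ₂ = 7.2π²/0.9² ≈ 87.73 (4× faster decay)
  n=3: λ₃ = 16.2π²/0.9² ≈ 197.392 (9× faster decay)
As t → ∞, higher modes decay exponentially faster. The n=1 mode dominates: φ ~ c₁ sin(πx/0.9) e^{-λ₁t}.
Decay rate: λ₁ = 1.8π²/0.9² ≈ 21.932.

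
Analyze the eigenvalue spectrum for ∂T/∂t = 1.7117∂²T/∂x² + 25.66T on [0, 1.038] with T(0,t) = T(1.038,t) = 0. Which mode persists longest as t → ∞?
Eigenvalues: λₙ = 1.7117n²π²/1.038² - 25.66.
First three modes:
  n=1: λ₁ = 1.7117π²/1.038² - 25.66 ≈ -9.98
  n=2: λ₂ = 6.8468π²/1.038² - 25.66 ≈ 37.058
  n=3: λ₃ = 15.4053π²/1.038² - 25.66 ≈ 115.456
Since 1.7117π²/1.038² ≈ 15.68 < 25.66, λ₁ < 0.
The n=1 mode grows fastest (−λₙ is largest for n=1) → dominates.
Asymptotic: T ~ c₁ sin(πx/1.038) e^{9.98t} (exponential growth at rate −λ₁ ≈ 9.98).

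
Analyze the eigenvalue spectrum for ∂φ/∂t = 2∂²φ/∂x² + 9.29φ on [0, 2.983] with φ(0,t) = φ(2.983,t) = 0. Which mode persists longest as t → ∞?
Eigenvalues: λₙ = 2n²π²/2.983² - 9.29.
First three modes:
  n=1: λ₁ = 2π²/2.983² - 9.29 ≈ -7.072
  n=2: λ₂ = 8π²/2.983² - 9.29 ≈ -0.417
  n=3: λ₃ = 18π²/2.983² - 9.29 ≈ 10.675
Since 2π²/2.983² ≈ 2.218 < 9.29, λ₁ < 0.
The n=1 mode grows fastest (−λₙ is largest for n=1) → dominates.
Asymptotic: φ ~ c₁ sin(πx/2.983) e^{7.072t} (exponential growth at rate −λ₁ ≈ 7.072).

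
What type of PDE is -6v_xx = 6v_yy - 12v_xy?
Rewriting in standard form: -6v_xx + 12v_xy - 6v_yy = 0. With A = -6, B = 12, C = -6, the discriminant is 0. This is a parabolic PDE.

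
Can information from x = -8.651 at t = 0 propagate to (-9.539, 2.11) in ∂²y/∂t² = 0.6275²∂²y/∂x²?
Yes. The domain of dependence is [-10.863025, -8.214975], and -8.651 ∈ [-10.863025, -8.214975].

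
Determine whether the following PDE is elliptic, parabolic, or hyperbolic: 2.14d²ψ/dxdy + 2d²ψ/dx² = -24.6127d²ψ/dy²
Rewriting in standard form: 2d²ψ/dx² + 2.14d²ψ/dxdy + 24.6127d²ψ/dy² = 0. Coefficients: A = 2, B = 2.14, C = 24.6127. B² - 4AC = -192.322, which is negative, so the equation is elliptic.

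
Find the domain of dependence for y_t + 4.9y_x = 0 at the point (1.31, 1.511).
A single point: x = -6.0939. The characteristic through (1.31, 1.511) is x - 4.9t = const, so x = 1.31 - 4.9·1.511 = -6.0939.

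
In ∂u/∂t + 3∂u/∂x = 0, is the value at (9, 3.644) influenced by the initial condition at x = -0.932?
No. Only data at x = -1.932 affects (9, 3.644). Advection has one-way propagation along characteristics.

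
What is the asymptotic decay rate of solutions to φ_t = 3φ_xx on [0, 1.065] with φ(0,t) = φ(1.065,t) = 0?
Eigenvalues: λₙ = 3n²π²/1.065².
First three modes:
  n=1: λ₁ = 3π²/1.065² ≈ 26.105
  n=2: λ₂ = 12π²/1.065² ≈ 104.42 (4× faster decay)
  n=3: λ₃ = 27π²/1.065² ≈ 234.944 (9× faster decay)
As t → ∞, higher modes decay exponentially faster. The n=1 mode dominates: φ ~ c₁ sin(πx/1.065) e^{-λ₁t}.
Decay rate: λ₁ = 3π²/1.065² ≈ 26.105.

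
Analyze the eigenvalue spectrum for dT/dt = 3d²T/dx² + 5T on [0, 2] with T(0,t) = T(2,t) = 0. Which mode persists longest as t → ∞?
Eigenvalues: λₙ = 3n²π²/2² - 5.
First three modes:
  n=1: λ₁ = 3π²/2² - 5 ≈ 2.402
  n=2: λ₂ = 12π²/2² - 5 ≈ 24.609
  n=3: λ₃ = 27π²/2² - 5 ≈ 61.62
Since 3π²/2² ≈ 7.402 > 5, all λₙ > 0.
The n=1 mode decays slowest → dominates as t → ∞.
Asymptotic: T ~ c₁ sin(πx/2) e^{-λ₁t} with decay rate λ₁ ≈ 2.402.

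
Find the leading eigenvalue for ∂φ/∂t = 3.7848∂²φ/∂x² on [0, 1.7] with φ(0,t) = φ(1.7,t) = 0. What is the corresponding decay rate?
Eigenvalues: λₙ = 3.7848n²π²/1.7².
First three modes:
  n=1: λ₁ = 3.7848π²/1.7² ≈ 12.925
  n=2: λ₂ = 15.1392π²/1.7² ≈ 51.702 (4× faster decay)
  n=3: λ₃ = 34.0632π²/1.7² ≈ 116.329 (9× faster decay)
As t → ∞, higher modes decay exponentially faster. The n=1 mode dominates: φ ~ c₁ sin(πx/1.7) e^{-λ₁t}.
Decay rate: λ₁ = 3.7848π²/1.7² ≈ 12.925.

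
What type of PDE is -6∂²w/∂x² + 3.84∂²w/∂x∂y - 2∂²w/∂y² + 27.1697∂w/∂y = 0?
With A = -6, B = 3.84, C = -2, the discriminant is -33.2544. This is an elliptic PDE.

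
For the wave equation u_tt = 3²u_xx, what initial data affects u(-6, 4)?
Domain of dependence: [-18, 6]. Signals travel at speed 3, so data within |x - -6| ≤ 3·4 = 12 can reach the point.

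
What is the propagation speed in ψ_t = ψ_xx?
Infinite. The heat equation is parabolic, not hyperbolic, so disturbances propagate instantly.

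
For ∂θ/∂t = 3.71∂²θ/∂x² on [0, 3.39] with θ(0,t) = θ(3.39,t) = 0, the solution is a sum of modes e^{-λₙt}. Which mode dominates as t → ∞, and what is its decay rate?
Eigenvalues: λₙ = 3.71n²π²/3.39².
First three modes:
  n=1: λ₁ = 3.71π²/3.39² ≈ 3.186
  n=2: λ₂ = 14.84π²/3.39² ≈ 12.745 (4× faster decay)
  n=3: λ₃ = 33.39π²/3.39² ≈ 28.676 (9× faster decay)
As t → ∞, higher modes decay exponentially faster. The n=1 mode dominates: θ ~ c₁ sin(πx/3.39) e^{-λ₁t}.
Decay rate: λ₁ = 3.71π²/3.39² ≈ 3.186.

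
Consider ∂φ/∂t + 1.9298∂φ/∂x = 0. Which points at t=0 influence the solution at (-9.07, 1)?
A single point: x = -10.9998. The characteristic through (-9.07, 1) is x - 1.9298t = const, so x = -9.07 - 1.9298·1 = -10.9998.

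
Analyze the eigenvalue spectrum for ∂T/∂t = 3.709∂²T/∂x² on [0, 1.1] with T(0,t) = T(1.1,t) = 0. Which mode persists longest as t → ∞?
Eigenvalues: λₙ = 3.709n²π²/1.1².
First three modes:
  n=1: λ₁ = 3.709π²/1.1² ≈ 30.253
  n=2: λ₂ = 14.836π²/1.1² ≈ 121.013 (4× faster decay)
  n=3: λ₃ = 33.381π²/1.1² ≈ 272.279 (9× faster decay)
As t → ∞, higher modes decay exponentially faster. The n=1 mode dominates: T ~ c₁ sin(πx/1.1) e^{-λ₁t}.
Decay rate: λ₁ = 3.709π²/1.1² ≈ 30.253.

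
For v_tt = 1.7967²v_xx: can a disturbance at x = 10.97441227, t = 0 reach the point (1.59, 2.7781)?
No. The domain of dependence is [-3.40141227, 6.58141227], and 10.97441227 is outside this interval.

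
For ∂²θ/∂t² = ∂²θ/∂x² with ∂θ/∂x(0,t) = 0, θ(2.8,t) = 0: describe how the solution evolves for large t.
θ oscillates (no decay). Energy is conserved; the solution oscillates indefinitely as standing waves.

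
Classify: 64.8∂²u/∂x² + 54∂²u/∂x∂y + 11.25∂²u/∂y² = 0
Parabolic (discriminant = 0).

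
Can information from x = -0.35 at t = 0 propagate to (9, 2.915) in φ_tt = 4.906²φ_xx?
Yes. The domain of dependence is [-5.30099, 23.30099], and -0.35 ∈ [-5.30099, 23.30099].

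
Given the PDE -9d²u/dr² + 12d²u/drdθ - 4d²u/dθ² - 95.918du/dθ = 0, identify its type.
The second-order coefficients are A = -9, B = 12, C = -4. Since B² - 4AC = 0 = 0, this is a parabolic PDE.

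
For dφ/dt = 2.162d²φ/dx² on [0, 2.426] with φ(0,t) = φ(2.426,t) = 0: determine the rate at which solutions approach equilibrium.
Eigenvalues: λₙ = 2.162n²π²/2.426².
First three modes:
  n=1: λ₁ = 2.162π²/2.426² ≈ 3.626
  n=2: λ₂ = 8.648π²/2.426² ≈ 14.502 (4× faster decay)
  n=3: λ₃ = 19.458π²/2.426² ≈ 32.63 (9× faster decay)
As t → ∞, higher modes decay exponentially faster. The n=1 mode dominates: φ ~ c₁ sin(πx/2.426) e^{-λ₁t}.
Decay rate: λ₁ = 2.162π²/2.426² ≈ 3.626.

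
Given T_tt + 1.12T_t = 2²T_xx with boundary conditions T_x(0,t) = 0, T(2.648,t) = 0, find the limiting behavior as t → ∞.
T → 0. Damping (γ=1.12) dissipates energy; oscillations decay exponentially.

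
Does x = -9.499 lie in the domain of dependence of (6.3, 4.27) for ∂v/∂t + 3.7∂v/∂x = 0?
Yes. The characteristic through (6.3, 4.27) passes through x = -9.499.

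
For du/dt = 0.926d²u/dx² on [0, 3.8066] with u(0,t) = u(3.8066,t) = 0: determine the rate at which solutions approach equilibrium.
Eigenvalues: λₙ = 0.926n²π²/3.8066².
First three modes:
  n=1: λ₁ = 0.926π²/3.8066² ≈ 0.631
  n=2: λ₂ = 3.704π²/3.8066² ≈ 2.523 (4× faster decay)
  n=3: λ₃ = 8.334π²/3.8066² ≈ 5.676 (9× faster decay)
As t → ∞, higher modes decay exponentially faster. The n=1 mode dominates: u ~ c₁ sin(πx/3.8066) e^{-λ₁t}.
Decay rate: λ₁ = 0.926π²/3.8066² ≈ 0.631.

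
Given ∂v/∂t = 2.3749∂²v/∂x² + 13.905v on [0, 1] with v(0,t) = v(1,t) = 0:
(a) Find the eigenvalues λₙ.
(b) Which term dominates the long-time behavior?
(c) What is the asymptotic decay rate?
Eigenvalues: λₙ = 2.3749n²π²/1² - 13.905.
First three modes:
  n=1: λ₁ = 2.3749π² - 13.905 ≈ 9.534
  n=2: λ₂ = 9.4996π² - 13.905 ≈ 79.852
  n=3: λ₃ = 21.3741π² - 13.905 ≈ 197.049
Since 2.3749π² ≈ 23.439 > 13.905, all λₙ > 0.
The n=1 mode decays slowest → dominates as t → ∞.
Asymptotic: v ~ c₁ sin(πx/1) e^{-λ₁t} with decay rate λ₁ ≈ 9.534.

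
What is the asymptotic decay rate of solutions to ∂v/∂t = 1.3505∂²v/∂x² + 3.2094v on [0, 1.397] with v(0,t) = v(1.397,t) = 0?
Eigenvalues: λₙ = 1.3505n²π²/1.397² - 3.2094.
First three modes:
  n=1: λ₁ = 1.3505π²/1.397² - 3.2094 ≈ 3.62
  n=2: λ₂ = 5.402π²/1.397² - 3.2094 ≈ 24.109
  n=3: λ₃ = 12.1545π²/1.397² - 3.2094 ≈ 58.258
Since 1.3505π²/1.397² ≈ 6.83 > 3.2094, all λₙ > 0.
The n=1 mode decays slowest → dominates as t → ∞.
Asymptotic: v ~ c₁ sin(πx/1.397) e^{-λ₁t} with decay rate λ₁ ≈ 3.62.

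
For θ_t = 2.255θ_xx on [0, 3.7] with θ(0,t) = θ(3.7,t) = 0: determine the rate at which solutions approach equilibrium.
Eigenvalues: λₙ = 2.255n²π²/3.7².
First three modes:
  n=1: λ₁ = 2.255π²/3.7² ≈ 1.626
  n=2: λ₂ = 9.02π²/3.7² ≈ 6.503 (4× faster decay)
  n=3: λ₃ = 20.295π²/3.7² ≈ 14.631 (9× faster decay)
As t → ∞, higher modes decay exponentially faster. The n=1 mode dominates: θ ~ c₁ sin(πx/3.7) e^{-λ₁t}.
Decay rate: λ₁ = 2.255π²/3.7² ≈ 1.626.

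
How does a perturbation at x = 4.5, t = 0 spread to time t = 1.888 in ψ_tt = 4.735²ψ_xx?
Domain of influence: [-4.43968, 13.43968]. Data at x = 4.5 spreads outward at speed 4.735.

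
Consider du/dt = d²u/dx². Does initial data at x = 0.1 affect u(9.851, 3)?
Yes, for any finite x. The heat equation has infinite propagation speed, so all initial data affects all points at any t > 0.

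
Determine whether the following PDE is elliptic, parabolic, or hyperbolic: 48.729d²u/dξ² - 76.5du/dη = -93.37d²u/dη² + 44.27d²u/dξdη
Rewriting in standard form: 48.729d²u/dξ² - 44.27d²u/dξdη + 93.37d²u/dη² - 76.5du/dη = 0. Coefficients: A = 48.729, B = -44.27, C = 93.37. B² - 4AC = -16239.47402, which is negative, so the equation is elliptic.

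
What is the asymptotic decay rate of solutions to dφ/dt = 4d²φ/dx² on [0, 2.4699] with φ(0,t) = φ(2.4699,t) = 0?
Eigenvalues: λₙ = 4n²π²/2.4699².
First three modes:
  n=1: λ₁ = 4π²/2.4699² ≈ 6.471
  n=2: λ₂ = 16π²/2.4699² ≈ 25.886 (4× faster decay)
  n=3: λ₃ = 36π²/2.4699² ≈ 58.243 (9× faster decay)
As t → ∞, higher modes decay exponentially faster. The n=1 mode dominates: φ ~ c₁ sin(πx/2.4699) e^{-λ₁t}.
Decay rate: λ₁ = 4π²/2.4699² ≈ 6.471.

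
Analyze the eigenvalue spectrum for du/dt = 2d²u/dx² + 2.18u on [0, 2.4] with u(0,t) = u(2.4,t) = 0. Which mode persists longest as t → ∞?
Eigenvalues: λₙ = 2n²π²/2.4² - 2.18.
First three modes:
  n=1: λ₁ = 2π²/2.4² - 2.18 ≈ 1.247
  n=2: λ₂ = 8π²/2.4² - 2.18 ≈ 11.528
  n=3: λ₃ = 18π²/2.4² - 2.18 ≈ 28.663
Since 2π²/2.4² ≈ 3.427 > 2.18, all λₙ > 0.
The n=1 mode decays slowest → dominates as t → ∞.
Asymptotic: u ~ c₁ sin(πx/2.4) e^{-λ₁t} with decay rate λ₁ ≈ 1.247.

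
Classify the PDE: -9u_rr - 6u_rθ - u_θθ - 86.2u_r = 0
A = -9, B = -6, C = -1. Discriminant B² - 4AC = 0. Since 0 = 0, parabolic.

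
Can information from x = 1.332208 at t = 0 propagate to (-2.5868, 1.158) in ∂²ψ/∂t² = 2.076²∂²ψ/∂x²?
No. The domain of dependence is [-4.990808, -0.182792], and 1.332208 is outside this interval.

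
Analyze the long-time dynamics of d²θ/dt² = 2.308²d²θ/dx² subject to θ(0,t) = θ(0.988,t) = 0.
Long-time behavior: θ oscillates (no decay). Energy is conserved; the solution oscillates indefinitely as standing waves.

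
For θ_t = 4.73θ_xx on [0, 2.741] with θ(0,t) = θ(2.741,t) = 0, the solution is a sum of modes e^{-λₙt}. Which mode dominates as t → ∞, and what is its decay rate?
Eigenvalues: λₙ = 4.73n²π²/2.741².
First three modes:
  n=1: λ₁ = 4.73π²/2.741² ≈ 6.214
  n=2: λ₂ = 18.92π²/2.741² ≈ 24.854 (4× faster decay)
  n=3: λ₃ = 42.57π²/2.741² ≈ 55.922 (9× faster decay)
As t → ∞, higher modes decay exponentially faster. The n=1 mode dominates: θ ~ c₁ sin(πx/2.741) e^{-λ₁t}.
Decay rate: λ₁ = 4.73π²/2.741² ≈ 6.214.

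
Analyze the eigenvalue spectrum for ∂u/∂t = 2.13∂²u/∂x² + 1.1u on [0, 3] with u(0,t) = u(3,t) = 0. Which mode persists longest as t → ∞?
Eigenvalues: λₙ = 2.13n²π²/3² - 1.1.
First three modes:
  n=1: λ₁ = 2.13π²/3² - 1.1 ≈ 1.236
  n=2: λ₂ = 8.52π²/3² - 1.1 ≈ 8.243
  n=3: λ₃ = 19.17π²/3² - 1.1 ≈ 19.922
Since 2.13π²/3² ≈ 2.336 > 1.1, all λₙ > 0.
The n=1 mode decays slowest → dominates as t → ∞.
Asymptotic: u ~ c₁ sin(πx/3) e^{-λ₁t} with decay rate λ₁ ≈ 1.236.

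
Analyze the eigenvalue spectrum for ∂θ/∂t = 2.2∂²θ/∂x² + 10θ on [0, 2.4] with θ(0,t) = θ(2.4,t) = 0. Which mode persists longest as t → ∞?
Eigenvalues: λₙ = 2.2n²π²/2.4² - 10.
First three modes:
  n=1: λ₁ = 2.2π²/2.4² - 10 ≈ -6.23
  n=2: λ₂ = 8.8π²/2.4² - 10 ≈ 5.079
  n=3: λ₃ = 19.8π²/2.4² - 10 ≈ 23.927
Since 2.2π²/2.4² ≈ 3.77 < 10, λ₁ < 0.
The n=1 mode grows fastest (−λₙ is largest for n=1) → dominates.
Asymptotic: θ ~ c₁ sin(πx/2.4) e^{6.23t} (exponential growth at rate −λ₁ ≈ 6.23).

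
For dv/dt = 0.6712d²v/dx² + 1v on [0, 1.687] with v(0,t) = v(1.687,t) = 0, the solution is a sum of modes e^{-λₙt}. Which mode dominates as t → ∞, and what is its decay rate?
Eigenvalues: λₙ = 0.6712n²π²/1.687² - 1.
First three modes:
  n=1: λ₁ = 0.6712π²/1.687² - 1 ≈ 1.328
  n=2: λ₂ = 2.6848π²/1.687² - 1 ≈ 8.311
  n=3: λ₃ = 6.0408π²/1.687² - 1 ≈ 19.949
Since 0.6712π²/1.687² ≈ 2.328 > 1, all λₙ > 0.
The n=1 mode decays slowest → dominates as t → ∞.
Asymptotic: v ~ c₁ sin(πx/1.687) e^{-λ₁t} with decay rate λ₁ ≈ 1.328.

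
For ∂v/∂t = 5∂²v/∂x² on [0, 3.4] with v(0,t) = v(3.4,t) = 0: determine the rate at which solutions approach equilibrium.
Eigenvalues: λₙ = 5n²π²/3.4².
First three modes:
  n=1: λ₁ = 5π²/3.4² ≈ 4.269
  n=2: λ₂ = 20π²/3.4² ≈ 17.075 (4× faster decay)
  n=3: λ₃ = 45π²/3.4² ≈ 38.42 (9× faster decay)
As t → ∞, higher modes decay exponentially faster. The n=1 mode dominates: v ~ c₁ sin(πx/3.4) e^{-λ₁t}.
Decay rate: λ₁ = 5π²/3.4² ≈ 4.269.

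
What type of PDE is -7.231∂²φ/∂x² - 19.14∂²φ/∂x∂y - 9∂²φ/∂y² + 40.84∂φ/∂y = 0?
With A = -7.231, B = -19.14, C = -9, the discriminant is 106.0236. This is a hyperbolic PDE.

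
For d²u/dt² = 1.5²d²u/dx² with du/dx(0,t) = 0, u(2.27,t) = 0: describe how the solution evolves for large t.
u oscillates (no decay). Energy is conserved; the solution oscillates indefinitely as standing waves.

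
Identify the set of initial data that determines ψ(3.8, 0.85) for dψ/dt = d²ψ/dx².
The entire real line. The heat equation has infinite propagation speed: any initial disturbance instantly affects all points (though exponentially small far away).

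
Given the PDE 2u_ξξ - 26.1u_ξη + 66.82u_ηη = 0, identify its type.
The second-order coefficients are A = 2, B = -26.1, C = 66.82. Since B² - 4AC = 146.65 > 0, this is a hyperbolic PDE.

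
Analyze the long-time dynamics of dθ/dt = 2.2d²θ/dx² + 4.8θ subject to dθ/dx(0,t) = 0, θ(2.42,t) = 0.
Long-time behavior: θ grows unboundedly. Reaction dominates diffusion (r=4.8 > κπ²/(4L²)≈0.93); solution grows exponentially.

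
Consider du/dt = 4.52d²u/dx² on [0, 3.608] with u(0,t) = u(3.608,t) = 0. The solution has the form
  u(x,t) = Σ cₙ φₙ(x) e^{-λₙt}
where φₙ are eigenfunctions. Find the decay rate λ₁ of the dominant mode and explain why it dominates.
Eigenvalues: λₙ = 4.52n²π²/3.608².
First three modes:
  n=1: λ₁ = 4.52π²/3.608² ≈ 3.427
  n=2: λ₂ = 18.08π²/3.608² ≈ 13.708 (4× faster decay)
  n=3: λ₃ = 40.68π²/3.608² ≈ 30.842 (9× faster decay)
As t → ∞, higher modes decay exponentially faster. The n=1 mode dominates: u ~ c₁ sin(πx/3.608) e^{-λ₁t}.
Decay rate: λ₁ = 4.52π²/3.608² ≈ 3.427.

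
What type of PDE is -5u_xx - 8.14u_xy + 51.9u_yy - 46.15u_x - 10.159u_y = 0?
With A = -5, B = -8.14, C = 51.9, the discriminant is 1104.2596. This is a hyperbolic PDE.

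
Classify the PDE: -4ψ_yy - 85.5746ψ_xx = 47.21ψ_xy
Rewriting in standard form: -85.5746ψ_xx - 47.21ψ_xy - 4ψ_yy = 0. A = -85.5746, B = -47.21, C = -4. Discriminant B² - 4AC = 859.5905. Since 859.5905 > 0, hyperbolic.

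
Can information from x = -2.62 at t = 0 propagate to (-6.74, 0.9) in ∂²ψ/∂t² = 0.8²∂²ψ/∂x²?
No. The domain of dependence is [-7.46, -6.02], and -2.62 is outside this interval.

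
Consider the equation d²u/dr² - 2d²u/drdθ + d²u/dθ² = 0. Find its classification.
Parabolic. (A = 1, B = -2, C = 1 gives B² - 4AC = 0.)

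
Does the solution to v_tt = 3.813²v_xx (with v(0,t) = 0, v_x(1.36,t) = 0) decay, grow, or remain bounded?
v oscillates (no decay). Energy is conserved; the solution oscillates indefinitely as standing waves.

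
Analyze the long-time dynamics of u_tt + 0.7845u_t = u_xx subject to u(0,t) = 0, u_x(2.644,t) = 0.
Long-time behavior: u → 0. Damping (γ=0.7845) dissipates energy; oscillations decay exponentially.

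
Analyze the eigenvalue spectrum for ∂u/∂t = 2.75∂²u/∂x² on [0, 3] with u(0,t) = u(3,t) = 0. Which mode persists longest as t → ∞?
Eigenvalues: λₙ = 2.75n²π²/3².
First three modes:
  n=1: λ₁ = 2.75π²/3² ≈ 3.016
  n=2: λ₂ = 11π²/3² ≈ 12.063 (4× faster decay)
  n=3: λ₃ = 24.75π²/3² ≈ 27.141 (9× faster decay)
As t → ∞, higher modes decay exponentially faster. The n=1 mode dominates: u ~ c₁ sin(πx/3) e^{-λ₁t}.
Decay rate: λ₁ = 2.75π²/3² ≈ 3.016.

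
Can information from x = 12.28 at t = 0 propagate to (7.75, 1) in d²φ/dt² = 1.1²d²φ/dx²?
No. The domain of dependence is [6.65, 8.85], and 12.28 is outside this interval.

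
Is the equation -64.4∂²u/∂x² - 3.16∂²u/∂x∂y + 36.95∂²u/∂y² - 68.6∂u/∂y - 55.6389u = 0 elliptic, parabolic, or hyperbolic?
Computing B² - 4AC with A = -64.4, B = -3.16, C = 36.95: discriminant = 9528.3056 (positive). Answer: hyperbolic.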